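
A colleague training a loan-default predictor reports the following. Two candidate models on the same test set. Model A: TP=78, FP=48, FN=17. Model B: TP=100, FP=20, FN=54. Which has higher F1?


Model A: P=78/126=0.619, R=78/95=0.8211, F1=2PR/(P+R)=2TP/(2TP+FP+FN)=156/221=0.7059
Model B: P=100/120=0.8333, R=100/154=0.6494, F1=2PR/(P+R)=2TP/(2TP+FP+FN)=200/274=0.7299
0.7059 < 0.7299 → Model B

Model B


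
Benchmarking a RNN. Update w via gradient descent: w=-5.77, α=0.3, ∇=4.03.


w_new = w - α·∇
= -5.77 - 0.3·4.03
= -5.77 - 1.209
= -6.979

-6.979


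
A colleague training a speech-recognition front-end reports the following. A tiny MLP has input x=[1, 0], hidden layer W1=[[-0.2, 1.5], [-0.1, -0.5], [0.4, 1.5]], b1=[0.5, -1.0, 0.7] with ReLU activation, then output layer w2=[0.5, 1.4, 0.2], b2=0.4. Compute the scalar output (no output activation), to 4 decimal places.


z1[0] = (-0.2)·(1) + (1.5)·(0) + 0.5 = 0.3
z1[1] = (-0.1)·(1) + (-0.5)·(0) - 1.0 = -1.1
z1[2] = (0.4)·(1) + (1.5)·(0) + 0.7 = 1.1
h = ReLU(z1) = [0.3, 0.0, 1.1]
output = (0.5)·(0.3) + (1.4)·(0.0) + (0.2)·(1.1) + 0.4 = 0.77

0.77


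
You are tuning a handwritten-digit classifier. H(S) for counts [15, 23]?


Probabilities: [15/38, 23/38] ≈ [0.3947, 0.6053]
H = -((15/38)·log₂(15/38) + (23/38)·log₂(23/38))
  = 0.9678 bits

0.9678 bits


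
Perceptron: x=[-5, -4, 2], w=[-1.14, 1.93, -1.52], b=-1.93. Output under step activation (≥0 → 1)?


z = (-5)·(-1.14) + (-4)·(1.93) + (2)·(-1.52) - 1.93
  = -6.99
step(z) = 0 (z<0)

0


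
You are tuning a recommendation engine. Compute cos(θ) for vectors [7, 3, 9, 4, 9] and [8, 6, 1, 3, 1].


A·B = 7·8 + 3·6 + 9·1 + 4·3 + 9·1 = 104
‖A‖ = √236 = 15.3623, ‖B‖ = √111 = 10.5357
cos = 104/(√236·√111) = 104/√26196 = 0.6426

0.6426


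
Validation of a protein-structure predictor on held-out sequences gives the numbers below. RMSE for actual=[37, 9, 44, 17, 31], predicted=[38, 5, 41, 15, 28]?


MSE = 39/5 = 7.8
RMSE = √(39/5) = 2.7928

2.7928


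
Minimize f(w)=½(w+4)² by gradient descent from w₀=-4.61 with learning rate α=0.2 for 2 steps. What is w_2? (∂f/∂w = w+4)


step 1: grad = -4.61+4 = -0.61; w = -4.61 - 0.2·(-0.61) = -4.488
step 2: grad = -4.488+4 = -0.488; w = -4.488 - 0.2·(-0.488) = -4.3904

-4.3904


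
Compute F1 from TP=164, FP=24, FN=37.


Precision = 164/188 = 0.8723
Recall = 164/201 = 0.8159
F1 = 2·P·R/(P+R) = 2·TP/(2·TP+FP+FN) = 328/(328+24+37) = 328/389 = 0.8432

0.8432


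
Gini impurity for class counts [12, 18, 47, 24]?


Probabilities: [12/101, 18/101, 47/101, 24/101] ≈ [0.1188, 0.1782, 0.4653, 0.2376]
Σpᵢ² = (144 + 324 + 2209 + 576)/101² = 3253/10201
Gini = 1 - Σpᵢ² = 1 - 3253/10201 = 0.6811

0.6811


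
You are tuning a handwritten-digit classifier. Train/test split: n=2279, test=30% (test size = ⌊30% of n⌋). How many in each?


Test = ⌊2279·30/100⌋ = 683
Train = 2279 - 683 = 1596

Train: 1596, Test: 683


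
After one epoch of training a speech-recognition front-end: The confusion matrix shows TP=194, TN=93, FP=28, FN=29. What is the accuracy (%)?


Accuracy = (TP+TN)/(TP+TN+FP+FN)
= (194+93)/(344)
= 287/344 = 83.43%

83.43%


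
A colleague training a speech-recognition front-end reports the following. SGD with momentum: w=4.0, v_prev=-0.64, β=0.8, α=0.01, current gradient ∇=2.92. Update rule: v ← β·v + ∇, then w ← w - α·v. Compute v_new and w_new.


v_new = 0.8·-0.64 + 2.92 = -0.512 + 2.92 = 2.408
w_new = 4.0 - 0.01·2.408 = 4.0 - 0.02408 = 3.97592

v_new=2.408, w_new=3.97592


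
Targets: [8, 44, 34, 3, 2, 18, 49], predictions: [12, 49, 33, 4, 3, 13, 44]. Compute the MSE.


Squared errors: (8-12)²=16, (44-49)²=25, (34-33)²=1, (3-4)²=1, (2-3)²=1, (18-13)²=25, (49-44)²=25
Sum = 94
MSE = 94/7 = 94/7

94/7


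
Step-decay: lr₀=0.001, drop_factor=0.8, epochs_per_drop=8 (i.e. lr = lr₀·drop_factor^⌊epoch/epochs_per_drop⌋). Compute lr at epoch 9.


n_drops = ⌊9/8⌋ = 1
lr = 0.001·0.8^1 = 0.001·0.8 = 0.0008

0.0008


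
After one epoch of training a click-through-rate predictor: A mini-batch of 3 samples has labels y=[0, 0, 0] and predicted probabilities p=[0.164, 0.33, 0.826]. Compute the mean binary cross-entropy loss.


L[0] = -ln(1-0.164) = -ln(0.836) = 0.1791
L[1] = -ln(1-0.33) = -ln(0.67) = 0.4005
L[2] = -ln(1-0.826) = -ln(0.174) = 1.7487
mean = (0.1791 + 0.4005 + 1.7487)/3 = 0.7761

0.7761


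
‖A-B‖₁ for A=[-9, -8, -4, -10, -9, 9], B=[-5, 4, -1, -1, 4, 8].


d = |-9+ 5| + |-8-4| + |-4+ 1| + |-10+ 1| + |-9-4| + |9-8|
  = 4 + 12 + 3 + 9 + 13 + 1
  = 42

42


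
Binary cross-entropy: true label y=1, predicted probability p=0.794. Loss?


BCE = -[y·ln(p) + (1-y)·ln(1-p)]
= -1·ln(0.794) - 0
= -ln(0.794) = 0.2307

0.2307


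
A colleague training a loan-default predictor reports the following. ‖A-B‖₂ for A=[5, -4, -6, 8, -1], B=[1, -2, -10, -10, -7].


d = √((5-1)² + (-4+ 2)² + (-6+ 10)² + (8+ 10)² + (-1+ 7)²)
  = √(16 + 4 + 16 + 324 + 36)
  = √396 = 19.8997

19.8997


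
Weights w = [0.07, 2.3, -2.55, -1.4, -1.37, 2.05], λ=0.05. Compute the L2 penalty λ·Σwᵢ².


‖w‖₂² = (0.07)² + (2.3)² + (-2.55)² + (-1.4)² + (-1.37)² + (2.05)²
     = 0.0049 + 5.29 + 6.5025 + 1.96 + 1.8769 + 4.2025
     = 19.8368
λ·‖w‖₂² = 0.05·19.8368 = 0.99184

0.99184


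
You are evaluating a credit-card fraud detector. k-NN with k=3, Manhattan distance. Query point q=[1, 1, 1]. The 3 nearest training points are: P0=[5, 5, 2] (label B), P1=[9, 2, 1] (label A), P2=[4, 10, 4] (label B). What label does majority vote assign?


d(q,P0) = 9  (label B)
d(q,P1) = 9  (label A)
d(q,P2) = 15  (label B)
Votes: A=1, B=2
Majority → B

B


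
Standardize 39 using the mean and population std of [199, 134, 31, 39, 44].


μ = 89.4, σ = 66.3524
z = (39 - 89.4)/66.3524 = -0.7596

-0.7596


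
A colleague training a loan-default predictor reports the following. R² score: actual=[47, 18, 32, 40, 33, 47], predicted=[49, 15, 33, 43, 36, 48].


ȳ = 36.1667
SS_res = Σ(y-ŷ)² = 33
SS_tot = Σ(y-ȳ)² = 606.83
R² = 1 - SS_res/SS_tot = 1 - 0.0544 = 0.9456

0.9456


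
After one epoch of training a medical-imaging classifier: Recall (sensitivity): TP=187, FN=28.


Recall = TP/(TP+FN)
= 187/(187+28)
= 187/215 = 86.98%

86.98%


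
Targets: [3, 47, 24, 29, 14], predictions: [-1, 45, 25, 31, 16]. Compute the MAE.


Absolute errors: |3+ 1|=4, |47-45|=2, |24-25|=1, |29-31|=2, |14-16|=2
Sum = 11
MAE = 11/5 = 11/5

11/5


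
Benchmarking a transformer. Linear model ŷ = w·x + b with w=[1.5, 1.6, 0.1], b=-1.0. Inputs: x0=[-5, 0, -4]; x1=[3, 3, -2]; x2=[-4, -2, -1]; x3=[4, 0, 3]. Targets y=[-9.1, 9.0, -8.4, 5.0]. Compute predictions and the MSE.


ŷ0 = (1.5)·(-5) + (1.6)·(0) + (0.1)·(-4) - 1.0 = -8.9
ŷ1 = (1.5)·(3) + (1.6)·(3) + (0.1)·(-2) - 1.0 = 8.1
ŷ2 = (1.5)·(-4) + (1.6)·(-2) + (0.1)·(-1) - 1.0 = -10.3
ŷ3 = (1.5)·(4) + (1.6)·(0) + (0.1)·(3) - 1.0 = 5.3
errors² = [0.04, 0.81, 3.61, 0.09]
MSE = 4.5500/4 = 1.1375

1.1375


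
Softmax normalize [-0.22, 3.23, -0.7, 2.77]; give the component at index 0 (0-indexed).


Exponentials: e^-0.22=0.8025, e^3.23=25.2797, e^-0.7=0.4966, e^2.77=15.9586
Sum = 42.5374
Softmax = [0.0189, 0.5943, 0.0117, 0.3752]
p[0] = 0.8025/42.5374 = 0.0189

0.0189


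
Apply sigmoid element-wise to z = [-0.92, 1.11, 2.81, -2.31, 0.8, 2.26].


σ(-0.92) = 1/(1+e^0.92) = 0.285
σ(1.11) = 1/(1+e^-1.11) = 0.7521
σ(2.81) = 1/(1+e^-2.81) = 0.9432
σ(-2.31) = 1/(1+e^2.31) = 0.0903
σ(0.8) = 1/(1+e^-0.8) = 0.69
σ(2.26) = 1/(1+e^-2.26) = 0.9055
result = [0.285, 0.7521, 0.9432, 0.0903, 0.69, 0.9055]

[0.285, 0.7521, 0.9432, 0.0903, 0.69, 0.9055]


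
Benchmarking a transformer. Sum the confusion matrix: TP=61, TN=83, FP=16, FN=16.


Total = TP + TN + FP + FN
= 61 + 83 + 16 + 16
= 176
(Predicted positive: 77, predicted negative: 99)

176


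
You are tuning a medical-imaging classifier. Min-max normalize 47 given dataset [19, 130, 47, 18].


min=18, max=130
(47-18)/(130-18) = 29/112 = 0.2589

0.2589


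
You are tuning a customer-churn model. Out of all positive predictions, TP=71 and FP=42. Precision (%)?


Precision = TP/(TP+FP)
= 71/(71+42)
= 71/113 = 62.83%

62.83%


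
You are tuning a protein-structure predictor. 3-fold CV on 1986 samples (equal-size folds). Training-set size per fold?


Fold size = 1986/3 = 662
Training per fold = 1986 - 662 = 1324

1324


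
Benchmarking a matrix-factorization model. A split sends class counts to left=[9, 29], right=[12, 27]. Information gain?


Parent = [21, 56], H_parent = 0.8454
H_left = 0.7897 (n=38), H_right = 0.8905 (n=39)
H_children = (38/77)·0.7897 + (39/77)·0.8905 = 0.8408
IG = 0.8454 - 0.8408 = 0.0046

0.0046


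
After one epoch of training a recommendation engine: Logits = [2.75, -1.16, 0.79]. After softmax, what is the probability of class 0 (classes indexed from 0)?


Exponentials: e^2.75=15.6426, e^-1.16=0.3135, e^0.79=2.2034
Sum = 18.1595
Softmax = [0.8614, 0.0173, 0.1213]
p[0] = 15.6426/18.1595 = 0.8614

0.8614


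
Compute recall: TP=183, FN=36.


Recall = TP/(TP+FN)
= 183/(183+36)
= 183/219 = 83.56%

83.56%


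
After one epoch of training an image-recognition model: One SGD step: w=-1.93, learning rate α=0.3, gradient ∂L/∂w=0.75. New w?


w_new = w - α·∇
= -1.93 - 0.3·0.75
= -1.93 - 0.225
= -2.155

-2.155


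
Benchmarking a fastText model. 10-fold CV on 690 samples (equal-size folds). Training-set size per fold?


Fold size = 690/10 = 69
Training per fold = 690 - 69 = 621

621


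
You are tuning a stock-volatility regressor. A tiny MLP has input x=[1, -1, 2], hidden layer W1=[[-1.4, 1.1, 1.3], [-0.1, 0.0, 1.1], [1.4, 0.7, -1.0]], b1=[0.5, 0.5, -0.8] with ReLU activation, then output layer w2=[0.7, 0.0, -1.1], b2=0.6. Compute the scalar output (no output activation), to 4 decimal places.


z1[0] = (-1.4)·(1) + (1.1)·(-1) + (1.3)·(2) + 0.5 = 0.6
z1[1] = (-0.1)·(1) + (0.0)·(-1) + (1.1)·(2) + 0.5 = 2.6
z1[2] = (1.4)·(1) + (0.7)·(-1) + (-1.0)·(2) - 0.8 = -2.1
h = ReLU(z1) = [0.6, 2.6, 0.0]
output = (0.7)·(0.6) + (0.0)·(2.6) + (-1.1)·(0.0) + 0.6 = 1.02

1.02


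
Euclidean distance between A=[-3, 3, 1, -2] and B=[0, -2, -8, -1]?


d = √((-3-0)² + (3+ 2)² + (1+ 8)² + (-2+ 1)²)
  = √(9 + 25 + 81 + 1)
  = √116 = 10.7703

10.7703


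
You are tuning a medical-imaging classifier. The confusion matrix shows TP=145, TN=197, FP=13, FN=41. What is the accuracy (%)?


Accuracy = (TP+TN)/(TP+TN+FP+FN)
= (145+197)/(396)
= 342/396 = 86.36%

86.36%


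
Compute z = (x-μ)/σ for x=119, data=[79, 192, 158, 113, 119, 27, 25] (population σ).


μ = 101.8571, σ = 58.2223
z = (119 - 101.8571)/58.2223 = 0.2944

0.2944


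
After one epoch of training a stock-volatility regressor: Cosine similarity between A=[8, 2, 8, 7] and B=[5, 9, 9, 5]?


A·B = 8·5 + 2·9 + 8·9 + 7·5 = 165
‖A‖ = √181 = 13.4536, ‖B‖ = √212 = 14.5602
cos = 165/(√181·√212) = 165/√38372 = 0.8423

0.8423


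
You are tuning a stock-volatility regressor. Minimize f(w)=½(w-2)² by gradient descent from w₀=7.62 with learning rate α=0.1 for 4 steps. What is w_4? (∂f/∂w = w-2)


step 1: grad = 7.62-2 = 5.62; w = 7.62 - 0.1·(5.62) = 7.058
step 2: grad = 7.058-2 = 5.058; w = 7.058 - 0.1·(5.058) = 6.5522
step 3: grad = 6.5522-2 = 4.5522; w = 6.5522 - 0.1·(4.5522) = 6.09698
step 4: grad = 6.09698-2 = 4.09698; w = 6.09698 - 0.1·(4.09698) = 5.687282

5.687282


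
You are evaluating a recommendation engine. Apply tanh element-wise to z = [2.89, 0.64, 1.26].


tanh(2.89) = 0.9938
tanh(0.64) = 0.5649
tanh(1.26) = 0.8511
result = [0.9938, 0.5649, 0.8511]

[0.9938, 0.5649, 0.8511]


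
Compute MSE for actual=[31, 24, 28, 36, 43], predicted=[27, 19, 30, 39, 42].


Squared errors: (31-27)²=16, (24-19)²=25, (28-30)²=4, (36-39)²=9, (43-42)²=1
Sum = 55
MSE = 55/5 = 11

11


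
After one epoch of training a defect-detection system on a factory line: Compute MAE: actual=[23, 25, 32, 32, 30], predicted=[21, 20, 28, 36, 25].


Absolute errors: |23-21|=2, |25-20|=5, |32-28|=4, |32-36|=4, |30-25|=5
Sum = 20
MAE = 20/5 = 4

4


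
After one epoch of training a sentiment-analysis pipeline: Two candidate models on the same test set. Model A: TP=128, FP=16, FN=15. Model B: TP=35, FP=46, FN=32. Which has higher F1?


Model A: P=128/144=0.8889, R=128/143=0.8951, F1=2PR/(P+R)=2TP/(2TP+FP+FN)=256/287=0.892
Model B: P=35/81=0.4321, R=35/67=0.5224, F1=2PR/(P+R)=2TP/(2TP+FP+FN)=70/148=0.473
0.892 > 0.473 → Model A

Model A


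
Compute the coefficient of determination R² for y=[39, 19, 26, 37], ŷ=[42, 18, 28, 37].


ȳ = 30.25
SS_res = Σ(y-ŷ)² = 14
SS_tot = Σ(y-ȳ)² = 266.75
R² = 1 - SS_res/SS_tot = 1 - 0.0525 = 0.9475

0.9475


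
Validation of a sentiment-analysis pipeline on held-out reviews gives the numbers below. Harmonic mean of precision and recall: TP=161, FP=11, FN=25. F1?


Precision = 161/172 = 0.936
Recall = 161/186 = 0.8656
F1 = 2·P·R/(P+R) = 2·TP/(2·TP+FP+FN) = 322/(322+11+25) = 322/358 = 0.8994

0.8994


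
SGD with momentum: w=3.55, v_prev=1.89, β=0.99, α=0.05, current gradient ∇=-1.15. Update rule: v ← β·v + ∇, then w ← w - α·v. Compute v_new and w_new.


v_new = 0.99·1.89 - 1.15 = 1.8711 - 1.15 = 0.7211
w_new = 3.55 - 0.05·0.7211 = 3.55 - 0.036055 = 3.513945

v_new=0.7211, w_new=3.513945


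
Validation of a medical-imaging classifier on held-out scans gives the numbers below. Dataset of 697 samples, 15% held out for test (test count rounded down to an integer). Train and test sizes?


Test = ⌊697·15/100⌋ = 104
Train = 697 - 104 = 593

Train: 593, Test: 104


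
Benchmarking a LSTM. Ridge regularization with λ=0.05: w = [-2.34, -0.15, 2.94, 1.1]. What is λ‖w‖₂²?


‖w‖₂² = (-2.34)² + (-0.15)² + (2.94)² + (1.1)²
     = 5.4756 + 0.0225 + 8.6436 + 1.21
     = 15.3517
λ·‖w‖₂² = 0.05·15.3517 = 0.767585

0.767585


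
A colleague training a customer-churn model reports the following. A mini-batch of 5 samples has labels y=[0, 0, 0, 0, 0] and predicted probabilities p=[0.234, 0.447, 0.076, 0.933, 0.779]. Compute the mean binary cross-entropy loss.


L[0] = -ln(1-0.234) = -ln(0.766) = 0.2666
L[1] = -ln(1-0.447) = -ln(0.553) = 0.5924
L[2] = -ln(1-0.076) = -ln(0.924) = 0.079
L[3] = -ln(1-0.933) = -ln(0.067) = 2.7031
L[4] = -ln(1-0.779) = -ln(0.221) = 1.5096
mean = (0.2666 + 0.5924 + 0.079 + 2.7031 + 1.5096)/5 = 1.0301

1.0301


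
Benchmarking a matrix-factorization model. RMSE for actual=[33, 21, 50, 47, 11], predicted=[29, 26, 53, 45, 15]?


MSE = 70/5 = 14
RMSE = √(70/5) = 3.7417

3.7417


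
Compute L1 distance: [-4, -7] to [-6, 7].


d = |-4+ 6| + |-7-7|
  = 2 + 14
  = 16

16


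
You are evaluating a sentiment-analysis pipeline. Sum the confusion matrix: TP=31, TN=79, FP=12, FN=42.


Total = TP + TN + FP + FN
= 31 + 79 + 12 + 42
= 164
(Predicted positive: 43, predicted negative: 121)

164


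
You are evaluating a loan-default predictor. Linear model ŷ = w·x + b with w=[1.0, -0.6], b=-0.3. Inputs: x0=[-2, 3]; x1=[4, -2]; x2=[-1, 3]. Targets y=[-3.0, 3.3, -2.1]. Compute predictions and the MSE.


ŷ0 = (1.0)·(-2) + (-0.6)·(3) - 0.3 = -4.1
ŷ1 = (1.0)·(4) + (-0.6)·(-2) - 0.3 = 4.9
ŷ2 = (1.0)·(-1) + (-0.6)·(3) - 0.3 = -3.1
errors² = [1.21, 2.56, 1.0]
MSE = 4.7700/3 = 1.59

1.59


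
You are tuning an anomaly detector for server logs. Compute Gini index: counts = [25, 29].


Probabilities: [25/54, 29/54] ≈ [0.463, 0.537]
Σpᵢ² = (625 + 841)/54² = 1466/2916
Gini = 1 - Σpᵢ² = 1 - 1466/2916 = 0.4973

0.4973


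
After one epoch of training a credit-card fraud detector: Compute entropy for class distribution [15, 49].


Probabilities: [15/64, 49/64] ≈ [0.2344, 0.7656]
H = -((15/64)·log₂(15/64) + (49/64)·log₂(49/64))
  = 0.7856 bits

0.7856 bits


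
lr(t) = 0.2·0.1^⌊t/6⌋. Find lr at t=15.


n_drops = ⌊15/6⌋ = 2
lr = 0.2·0.1^2 = 0.2·0.01 = 0.002

0.002


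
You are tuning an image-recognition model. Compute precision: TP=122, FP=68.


Precision = TP/(TP+FP)
= 122/(122+68)
= 122/190 = 64.21%

64.21%


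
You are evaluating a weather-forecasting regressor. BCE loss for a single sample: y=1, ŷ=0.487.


BCE = -[y·ln(p) + (1-y)·ln(1-p)]
= -1·ln(0.487) - 0
= -ln(0.487) = 0.7195

0.7195


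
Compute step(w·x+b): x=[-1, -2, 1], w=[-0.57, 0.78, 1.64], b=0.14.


z = (-1)·(-0.57) + (-2)·(0.78) + (1)·(1.64) + 0.14
  = 0.79
step(z) = 1 (z≥0)

1


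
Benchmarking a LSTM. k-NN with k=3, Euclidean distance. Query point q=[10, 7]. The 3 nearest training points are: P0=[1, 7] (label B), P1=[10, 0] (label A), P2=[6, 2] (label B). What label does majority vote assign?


d(q,P0) = 9.0  (label B)
d(q,P1) = 7.0  (label A)
d(q,P2) = 6.4031  (label B)
Votes: A=1, B=2
Majority → B

B


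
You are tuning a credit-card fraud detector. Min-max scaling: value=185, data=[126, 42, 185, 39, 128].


min=39, max=185
(185-39)/(185-39) = 146/146 = 1.0

1.0


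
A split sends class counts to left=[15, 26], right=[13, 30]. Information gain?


Parent = [28, 56], H_parent = 0.9183
H_left = 0.9474 (n=41), H_right = 0.8841 (n=43)
H_children = (41/84)·0.9474 + (43/84)·0.8841 = 0.915
IG = 0.9183 - 0.915 = 0.0033

0.0033


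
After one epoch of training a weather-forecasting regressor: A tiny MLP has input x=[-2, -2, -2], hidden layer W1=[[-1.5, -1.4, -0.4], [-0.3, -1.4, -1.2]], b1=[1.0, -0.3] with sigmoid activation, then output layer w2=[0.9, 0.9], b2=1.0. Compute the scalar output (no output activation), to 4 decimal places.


z1[0] = (-1.5)·(-2) + (-1.4)·(-2) + (-0.4)·(-2) + 1.0 = 7.6
z1[1] = (-0.3)·(-2) + (-1.4)·(-2) + (-1.2)·(-2) - 0.3 = 5.5
h = sigmoid(z1) = [0.9995, 0.9959]
output = (0.9)·(0.9995) + (0.9)·(0.9959) + 1.0 = 2.7959

2.7959


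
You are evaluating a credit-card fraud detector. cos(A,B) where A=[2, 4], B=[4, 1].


A·B = 2·4 + 4·1 = 12
‖A‖ = √20 = 4.4721, ‖B‖ = √17 = 4.1231
cos = 12/(√20·√17) = 12/√340 = 0.6508

0.6508


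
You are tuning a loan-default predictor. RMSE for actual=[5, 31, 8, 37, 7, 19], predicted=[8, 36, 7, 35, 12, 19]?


MSE = 64/6 = 10.6667
RMSE = √(64/6) = 3.266

3.266


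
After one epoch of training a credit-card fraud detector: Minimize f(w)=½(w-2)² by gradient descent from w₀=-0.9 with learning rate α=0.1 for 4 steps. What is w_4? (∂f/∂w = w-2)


step 1: grad = -0.9-2 = -2.9; w = -0.9 - 0.1·(-2.9) = -0.61
step 2: grad = -0.61-2 = -2.61; w = -0.61 - 0.1·(-2.61) = -0.349
step 3: grad = -0.349-2 = -2.349; w = -0.349 - 0.1·(-2.349) = -0.1141
step 4: grad = -0.1141-2 = -2.1141; w = -0.1141 - 0.1·(-2.1141) = 0.09731

0.09731


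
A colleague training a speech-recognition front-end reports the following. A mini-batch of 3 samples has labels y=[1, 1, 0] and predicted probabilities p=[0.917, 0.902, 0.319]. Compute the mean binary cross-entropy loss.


L[0] = -ln(0.917) = 0.0866
L[1] = -ln(0.902) = 0.1031
L[2] = -ln(1-0.319) = -ln(0.681) = 0.3842
mean = (0.0866 + 0.1031 + 0.3842)/3 = 0.1913

0.1913


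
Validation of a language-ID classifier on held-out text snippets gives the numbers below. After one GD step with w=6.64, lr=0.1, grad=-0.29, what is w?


w_new = w - α·∇
= 6.64 - 0.1·-0.29
= 6.64 + 0.029
= 6.669

6.669


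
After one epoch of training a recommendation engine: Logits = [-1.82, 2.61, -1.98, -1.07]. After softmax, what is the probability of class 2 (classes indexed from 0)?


Exponentials: e^-1.82=0.162, e^2.61=13.5991, e^-1.98=0.1381, e^-1.07=0.343
Sum = 14.2422
Softmax = [0.0114, 0.9548, 0.0097, 0.0241]
p[2] = 0.1381/14.2422 = 0.0097

0.0097


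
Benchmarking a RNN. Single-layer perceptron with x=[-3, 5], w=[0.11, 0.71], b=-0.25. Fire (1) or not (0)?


z = (-3)·(0.11) + (5)·(0.71) - 0.25
  = 2.97
step(z) = 1 (z≥0)

1


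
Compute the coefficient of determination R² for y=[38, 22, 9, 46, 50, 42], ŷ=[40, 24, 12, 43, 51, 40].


ȳ = 34.5
SS_res = Σ(y-ŷ)² = 31
SS_tot = Σ(y-ȳ)² = 1247.5
R² = 1 - SS_res/SS_tot = 1 - 0.0248 = 0.9752

0.9752


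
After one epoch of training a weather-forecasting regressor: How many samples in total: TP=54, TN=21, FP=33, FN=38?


Total = TP + TN + FP + FN
= 54 + 21 + 33 + 38
= 146
(Predicted positive: 87, predicted negative: 59)

146


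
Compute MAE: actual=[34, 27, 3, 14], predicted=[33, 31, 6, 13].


Absolute errors: |34-33|=1, |27-31|=4, |3-6|=3, |14-13|=1
Sum = 9
MAE = 9/4 = 9/4

9/4


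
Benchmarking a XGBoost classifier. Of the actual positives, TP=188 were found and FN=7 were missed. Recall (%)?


Recall = TP/(TP+FN)
= 188/(188+7)
= 188/195 = 96.41%

96.41%


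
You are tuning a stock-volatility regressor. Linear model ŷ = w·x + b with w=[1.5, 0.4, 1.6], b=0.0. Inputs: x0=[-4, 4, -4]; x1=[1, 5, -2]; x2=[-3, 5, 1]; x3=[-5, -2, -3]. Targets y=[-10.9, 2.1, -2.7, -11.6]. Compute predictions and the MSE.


ŷ0 = (1.5)·(-4) + (0.4)·(4) + (1.6)·(-4) + 0.0 = -10.8
ŷ1 = (1.5)·(1) + (0.4)·(5) + (1.6)·(-2) + 0.0 = 0.3
ŷ2 = (1.5)·(-3) + (0.4)·(5) + (1.6)·(1) + 0.0 = -0.9
ŷ3 = (1.5)·(-5) + (0.4)·(-2) + (1.6)·(-3) + 0.0 = -13.1
errors² = [0.01, 3.24, 3.24, 2.25]
MSE = 8.7400/4 = 2.185

2.185


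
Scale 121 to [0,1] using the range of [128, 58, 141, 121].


min=58, max=141
(121-58)/(141-58) = 63/83 = 0.759

0.759


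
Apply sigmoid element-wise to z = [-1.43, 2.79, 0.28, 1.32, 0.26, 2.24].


σ(-1.43) = 1/(1+e^1.43) = 0.1931
σ(2.79) = 1/(1+e^-2.79) = 0.9421
σ(0.28) = 1/(1+e^-0.28) = 0.5695
σ(1.32) = 1/(1+e^-1.32) = 0.7892
σ(0.26) = 1/(1+e^-0.26) = 0.5646
σ(2.24) = 1/(1+e^-2.24) = 0.9038
result = [0.1931, 0.9421, 0.5695, 0.7892, 0.5646, 0.9038]

[0.1931, 0.9421, 0.5695, 0.7892, 0.5646, 0.9038]


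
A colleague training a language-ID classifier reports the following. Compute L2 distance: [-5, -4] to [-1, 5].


d = √((-5+ 1)² + (-4-5)²)
  = √(16 + 81)
  = √97 = 9.8489

9.8489


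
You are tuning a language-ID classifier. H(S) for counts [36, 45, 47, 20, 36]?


Probabilities: [36/184, 45/184, 47/184, 20/184, 36/184] ≈ [0.1957, 0.2446, 0.2554, 0.1087, 0.1957]
H = -((36/184)·log₂(36/184) + (45/184)·log₂(45/184) + (47/184)·log₂(47/184) + (20/184)·log₂(20/184) + (36/184)·log₂(36/184))
  = 2.2688 bits

2.2688 bits


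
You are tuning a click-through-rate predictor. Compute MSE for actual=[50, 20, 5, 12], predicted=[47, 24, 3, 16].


Squared errors: (50-47)²=9, (20-24)²=16, (5-3)²=4, (12-16)²=16
Sum = 45
MSE = 45/4 = 45/4

45/4


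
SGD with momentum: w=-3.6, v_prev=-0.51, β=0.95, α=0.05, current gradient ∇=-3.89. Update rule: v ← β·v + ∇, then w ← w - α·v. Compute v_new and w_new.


v_new = 0.95·-0.51 - 3.89 = -0.4845 - 3.89 = -4.3745
w_new = -3.6 - 0.05·-4.3745 = -3.6 + 0.218725 = -3.381275

v_new=-4.3745, w_new=-3.381275


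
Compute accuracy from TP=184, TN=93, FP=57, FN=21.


Accuracy = (TP+TN)/(TP+TN+FP+FN)
= (184+93)/(355)
= 277/355 = 78.03%

78.03%


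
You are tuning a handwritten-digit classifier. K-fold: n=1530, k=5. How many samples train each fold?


Fold size = 1530/5 = 306
Training per fold = 1530 - 306 = 1224

1224


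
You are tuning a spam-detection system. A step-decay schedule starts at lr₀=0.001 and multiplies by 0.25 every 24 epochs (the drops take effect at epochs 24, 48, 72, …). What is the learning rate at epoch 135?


n_drops = ⌊135/24⌋ = 5
lr = 0.001·0.25^5 = 0.001·0.0009765625 = 0.0000009765625

0.0000009765625


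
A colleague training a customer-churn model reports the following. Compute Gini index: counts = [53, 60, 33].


Probabilities: [53/146, 60/146, 33/146] ≈ [0.363, 0.411, 0.226]
Σpᵢ² = (2809 + 3600 + 1089)/146² = 7498/21316
Gini = 1 - Σpᵢ² = 1 - 7498/21316 = 0.6482

0.6482


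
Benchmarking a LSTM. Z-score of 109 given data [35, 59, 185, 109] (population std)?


μ = 97, σ = 57.3934
z = (109 - 97)/57.3934 = 0.2091

0.2091


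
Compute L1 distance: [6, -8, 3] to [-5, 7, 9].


d = |6+ 5| + |-8-7| + |3-9|
  = 11 + 15 + 6
  = 32

32


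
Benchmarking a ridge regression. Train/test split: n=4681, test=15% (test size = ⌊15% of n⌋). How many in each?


Test = ⌊4681·15/100⌋ = 702
Train = 4681 - 702 = 3979

Train: 3979, Test: 702


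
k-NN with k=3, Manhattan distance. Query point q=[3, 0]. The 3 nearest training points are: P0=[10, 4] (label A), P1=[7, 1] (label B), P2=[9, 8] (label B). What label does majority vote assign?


d(q,P0) = 11  (label A)
d(q,P1) = 5  (label B)
d(q,P2) = 14  (label B)
Votes: A=1, B=2
Majority → B

B


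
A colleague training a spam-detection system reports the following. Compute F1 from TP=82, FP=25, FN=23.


Precision = 82/107 = 0.7664
Recall = 82/105 = 0.781
F1 = 2·P·R/(P+R) = 2·TP/(2·TP+FP+FN) = 164/(164+25+23) = 164/212 = 0.7736

0.7736


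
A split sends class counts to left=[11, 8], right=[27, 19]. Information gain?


Parent = [38, 27], H_parent = 0.9792
H_left = 0.9819 (n=19), H_right = 0.9781 (n=46)
H_children = (19/65)·0.9819 + (46/65)·0.9781 = 0.9792
IG = 0.9792 - 0.9792 = 0.0

0.0


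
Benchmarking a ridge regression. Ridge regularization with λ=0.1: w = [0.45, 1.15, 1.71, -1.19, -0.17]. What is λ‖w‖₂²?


‖w‖₂² = (0.45)² + (1.15)² + (1.71)² + (-1.19)² + (-0.17)²
     = 0.2025 + 1.3225 + 2.9241 + 1.4161 + 0.0289
     = 5.8941
λ·‖w‖₂² = 0.1·5.8941 = 0.58941

0.58941


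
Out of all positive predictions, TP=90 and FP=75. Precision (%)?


Precision = TP/(TP+FP)
= 90/(90+75)
= 90/165 = 54.55%

54.55%


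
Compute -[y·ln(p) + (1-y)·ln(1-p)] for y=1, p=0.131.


BCE = -[y·ln(p) + (1-y)·ln(1-p)]
= -1·ln(0.131) - 0
= -ln(0.131) = 2.0326

2.0326


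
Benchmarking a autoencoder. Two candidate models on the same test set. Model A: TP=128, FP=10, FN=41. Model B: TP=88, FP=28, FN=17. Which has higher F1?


Model A: P=128/138=0.9275, R=128/169=0.7574, F1=2PR/(P+R)=2TP/(2TP+FP+FN)=256/307=0.8339
Model B: P=88/116=0.7586, R=88/105=0.8381, F1=2PR/(P+R)=2TP/(2TP+FP+FN)=176/221=0.7964
0.8339 > 0.7964 → Model A

Model A


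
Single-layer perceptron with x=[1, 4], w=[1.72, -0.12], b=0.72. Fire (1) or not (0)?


z = (1)·(1.72) + (4)·(-0.12) + 0.72
  = 1.96
step(z) = 1 (z≥0)

1


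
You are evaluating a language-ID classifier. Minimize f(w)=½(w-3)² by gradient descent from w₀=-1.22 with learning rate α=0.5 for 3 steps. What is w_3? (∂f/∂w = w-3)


step 1: grad = -1.22-3 = -4.22; w = -1.22 - 0.5·(-4.22) = 0.89
step 2: grad = 0.89-3 = -2.11; w = 0.89 - 0.5·(-2.11) = 1.945
step 3: grad = 1.945-3 = -1.055; w = 1.945 - 0.5·(-1.055) = 2.4725

2.4725


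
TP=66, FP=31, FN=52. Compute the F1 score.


Precision = 66/97 = 0.6804
Recall = 66/118 = 0.5593
F1 = 2·P·R/(P+R) = 2·TP/(2·TP+FP+FN) = 132/(132+31+52) = 132/215 = 0.614

0.614


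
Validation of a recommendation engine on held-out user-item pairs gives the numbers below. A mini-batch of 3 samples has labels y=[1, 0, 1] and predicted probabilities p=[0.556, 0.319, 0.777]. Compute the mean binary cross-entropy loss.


L[0] = -ln(0.556) = 0.587
L[1] = -ln(1-0.319) = -ln(0.681) = 0.3842
L[2] = -ln(0.777) = 0.2523
mean = (0.587 + 0.3842 + 0.2523)/3 = 0.4078

0.4078


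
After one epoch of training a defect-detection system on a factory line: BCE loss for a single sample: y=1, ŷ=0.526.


BCE = -[y·ln(p) + (1-y)·ln(1-p)]
= -1·ln(0.526) - 0
= -ln(0.526) = 0.6425

0.6425


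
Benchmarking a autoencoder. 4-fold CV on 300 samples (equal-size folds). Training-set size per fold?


Fold size = 300/4 = 75
Training per fold = 300 - 75 = 225

225


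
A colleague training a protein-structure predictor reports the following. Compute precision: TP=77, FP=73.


Precision = TP/(TP+FP)
= 77/(77+73)
= 77/150 = 51.33%

51.33%


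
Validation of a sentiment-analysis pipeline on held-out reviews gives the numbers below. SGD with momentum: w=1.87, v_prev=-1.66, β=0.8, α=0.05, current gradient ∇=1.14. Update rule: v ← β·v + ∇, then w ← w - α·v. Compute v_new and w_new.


v_new = 0.8·-1.66 + 1.14 = -1.328 + 1.14 = -0.188
w_new = 1.87 - 0.05·-0.188 = 1.87 + 0.0094 = 1.8794

v_new=-0.188, w_new=1.8794


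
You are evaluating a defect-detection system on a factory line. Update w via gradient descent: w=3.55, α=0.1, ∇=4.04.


w_new = w - α·∇
= 3.55 - 0.1·4.04
= 3.55 - 0.404
= 3.146

3.146


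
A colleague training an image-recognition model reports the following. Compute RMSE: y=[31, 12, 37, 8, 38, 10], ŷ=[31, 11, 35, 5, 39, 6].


MSE = 31/6 = 5.1667
RMSE = √(31/6) = 2.273

2.273


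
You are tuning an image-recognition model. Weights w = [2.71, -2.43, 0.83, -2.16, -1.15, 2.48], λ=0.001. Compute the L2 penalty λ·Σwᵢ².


‖w‖₂² = (2.71)² + (-2.43)² + (0.83)² + (-2.16)² + (-1.15)² + (2.48)²
     = 7.3441 + 5.9049 + 0.6889 + 4.6656 + 1.3225 + 6.1504
     = 26.0764
λ·‖w‖₂² = 0.001·26.0764 = 0.026076

0.026076


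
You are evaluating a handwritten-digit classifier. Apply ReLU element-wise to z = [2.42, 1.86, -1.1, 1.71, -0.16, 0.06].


ReLU(2.42) = max(0, 2.42) = 2.42
ReLU(1.86) = max(0, 1.86) = 1.86
ReLU(-1.1) = max(0, -1.1) = 0.0
ReLU(1.71) = max(0, 1.71) = 1.71
ReLU(-0.16) = max(0, -0.16) = 0.0
ReLU(0.06) = max(0, 0.06) = 0.06
result = [2.42, 1.86, 0.0, 1.71, 0.0, 0.06]

[2.42, 1.86, 0.0, 1.71, 0.0, 0.06]


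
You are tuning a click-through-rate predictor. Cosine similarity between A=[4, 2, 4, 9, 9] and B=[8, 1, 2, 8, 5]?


A·B = 4·8 + 2·1 + 4·2 + 9·8 + 9·5 = 159
‖A‖ = √198 = 14.0712, ‖B‖ = √158 = 12.5698
cos = 159/(√198·√158) = 159/√31284 = 0.899

0.899


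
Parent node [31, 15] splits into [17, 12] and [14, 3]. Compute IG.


Parent = [31, 15], H_parent = 0.9109
H_left = 0.9784 (n=29), H_right = 0.6723 (n=17)
H_children = (29/46)·0.9784 + (17/46)·0.6723 = 0.8653
IG = 0.9109 - 0.8653 = 0.0456

0.0456


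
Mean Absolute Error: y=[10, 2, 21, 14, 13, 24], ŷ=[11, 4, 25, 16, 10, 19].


Absolute errors: |10-11|=1, |2-4|=2, |21-25|=4, |14-16|=2, |13-10|=3, |24-19|=5
Sum = 17
MAE = 17/6 = 17/6

17/6


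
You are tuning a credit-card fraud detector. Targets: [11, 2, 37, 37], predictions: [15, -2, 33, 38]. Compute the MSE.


Squared errors: (11-15)²=16, (2+ 2)²=16, (37-33)²=16, (37-38)²=1
Sum = 49
MSE = 49/4 = 49/4

49/4


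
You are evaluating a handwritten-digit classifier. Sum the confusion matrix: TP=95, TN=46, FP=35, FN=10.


Total = TP + TN + FP + FN
= 95 + 46 + 35 + 10
= 186
(Predicted positive: 130, predicted negative: 56)

186


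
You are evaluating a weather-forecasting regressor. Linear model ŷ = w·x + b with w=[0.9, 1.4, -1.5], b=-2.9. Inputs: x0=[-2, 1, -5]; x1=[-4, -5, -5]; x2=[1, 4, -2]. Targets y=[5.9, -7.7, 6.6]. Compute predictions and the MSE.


ŷ0 = (0.9)·(-2) + (1.4)·(1) + (-1.5)·(-5) - 2.9 = 4.2
ŷ1 = (0.9)·(-4) + (1.4)·(-5) + (-1.5)·(-5) - 2.9 = -6.0
ŷ2 = (0.9)·(1) + (1.4)·(4) + (-1.5)·(-2) - 2.9 = 6.6
errors² = [2.89, 2.89, 0.0]
MSE = 5.7800/3 = 1.9267

1.9267


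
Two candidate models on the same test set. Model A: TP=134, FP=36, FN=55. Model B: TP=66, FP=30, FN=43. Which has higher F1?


Model A: P=134/170=0.7882, R=134/189=0.709, F1=2PR/(P+R)=2TP/(2TP+FP+FN)=268/359=0.7465
Model B: P=66/96=0.6875, R=66/109=0.6055, F1=2PR/(P+R)=2TP/(2TP+FP+FN)=132/205=0.6439
0.7465 > 0.6439 → Model A

Model A


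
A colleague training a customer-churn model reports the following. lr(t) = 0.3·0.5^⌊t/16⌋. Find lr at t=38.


n_drops = ⌊38/16⌋ = 2
lr = 0.3·0.5^2 = 0.3·0.25 = 0.075

0.075


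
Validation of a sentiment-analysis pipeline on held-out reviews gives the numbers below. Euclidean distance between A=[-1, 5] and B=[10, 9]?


d = √((-1-10)² + (5-9)²)
  = √(121 + 16)
  = √137 = 11.7047

11.7047


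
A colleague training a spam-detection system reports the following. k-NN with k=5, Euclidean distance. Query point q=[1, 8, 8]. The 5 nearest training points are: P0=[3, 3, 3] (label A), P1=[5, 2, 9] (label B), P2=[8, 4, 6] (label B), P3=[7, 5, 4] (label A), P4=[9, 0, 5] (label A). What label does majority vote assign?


d(q,P0) = 7.3485  (label A)
d(q,P1) = 7.2801  (label B)
d(q,P2) = 8.3066  (label B)
d(q,P3) = 7.8102  (label A)
d(q,P4) = 11.7047  (label A)
Votes: A=3, B=2
Majority → A

A


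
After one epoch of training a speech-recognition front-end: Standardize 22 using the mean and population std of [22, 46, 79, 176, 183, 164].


μ = 111.6667, σ = 65.0453
z = (22 - 111.6667)/65.0453 = -1.3785

-1.3785


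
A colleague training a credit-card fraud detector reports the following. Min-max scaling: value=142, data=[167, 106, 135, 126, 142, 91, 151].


min=91, max=167
(142-91)/(167-91) = 51/76 = 0.6711

0.6711


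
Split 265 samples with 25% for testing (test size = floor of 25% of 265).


Test = ⌊265·25/100⌋ = 66
Train = 265 - 66 = 199

Train: 199, Test: 66


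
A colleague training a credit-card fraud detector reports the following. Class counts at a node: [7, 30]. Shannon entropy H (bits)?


Probabilities: [7/37, 30/37] ≈ [0.1892, 0.8108]
H = -((7/37)·log₂(7/37) + (30/37)·log₂(30/37))
  = 0.6998 bits

0.6998 bits


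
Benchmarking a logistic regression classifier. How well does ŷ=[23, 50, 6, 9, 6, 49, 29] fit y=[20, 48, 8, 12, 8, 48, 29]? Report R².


ȳ = 24.7143
SS_res = Σ(y-ŷ)² = 31
SS_tot = Σ(y-ȳ)² = 1845.43
R² = 1 - SS_res/SS_tot = 1 - 0.0168 = 0.9832

0.9832


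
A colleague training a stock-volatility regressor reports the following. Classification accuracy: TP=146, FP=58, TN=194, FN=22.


Accuracy = (TP+TN)/(TP+TN+FP+FN)
= (146+194)/(420)
= 340/420 = 80.95%

80.95%


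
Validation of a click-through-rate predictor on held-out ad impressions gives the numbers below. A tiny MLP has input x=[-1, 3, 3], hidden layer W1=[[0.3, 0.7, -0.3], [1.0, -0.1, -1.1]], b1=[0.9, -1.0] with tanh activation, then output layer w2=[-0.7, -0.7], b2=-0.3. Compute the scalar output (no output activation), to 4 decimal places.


z1[0] = (0.3)·(-1) + (0.7)·(3) + (-0.3)·(3) + 0.9 = 1.8
z1[1] = (1.0)·(-1) + (-0.1)·(3) + (-1.1)·(3) - 1.0 = -5.6
h = tanh(z1) = [0.9468, -1.0]
output = (-0.7)·(0.9468) + (-0.7)·(-1.0) - 0.3 = -0.2628

-0.2628


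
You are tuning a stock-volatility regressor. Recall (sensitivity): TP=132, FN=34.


Recall = TP/(TP+FN)
= 132/(132+34)
= 132/166 = 79.52%

79.52%


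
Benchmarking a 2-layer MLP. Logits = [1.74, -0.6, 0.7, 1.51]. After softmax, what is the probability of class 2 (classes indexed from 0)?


Exponentials: e^1.74=5.6973, e^-0.6=0.5488, e^0.7=2.0138, e^1.51=4.5267
Sum = 12.7866
Softmax = [0.4456, 0.0429, 0.1575, 0.354]
p[2] = 2.0138/12.7866 = 0.1575

0.1575


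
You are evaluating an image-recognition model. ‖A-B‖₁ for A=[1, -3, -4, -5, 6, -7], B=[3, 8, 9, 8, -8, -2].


d = |1-3| + |-3-8| + |-4-9| + |-5-8| + |6+ 8| + |-7+ 2|
  = 2 + 11 + 13 + 13 + 14 + 5
  = 58

58


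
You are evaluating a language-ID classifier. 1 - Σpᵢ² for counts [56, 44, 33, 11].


Probabilities: [56/144, 44/144, 33/144, 11/144] ≈ [0.3889, 0.3056, 0.2292, 0.0764]
Σpᵢ² = (3136 + 1936 + 1089 + 121)/144² = 6282/20736
Gini = 1 - Σpᵢ² = 1 - 6282/20736 = 0.697

0.697


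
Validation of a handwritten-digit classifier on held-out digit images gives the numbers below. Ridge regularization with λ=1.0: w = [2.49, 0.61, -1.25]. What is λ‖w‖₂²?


‖w‖₂² = (2.49)² + (0.61)² + (-1.25)²
     = 6.2001 + 0.3721 + 1.5625
     = 8.1347
λ·‖w‖₂² = 1.0·8.1347 = 8.1347

8.1347


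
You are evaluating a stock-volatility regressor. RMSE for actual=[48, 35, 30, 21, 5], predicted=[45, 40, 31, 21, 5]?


MSE = 35/5 = 7
RMSE = √(35/5) = 2.6458

2.6458


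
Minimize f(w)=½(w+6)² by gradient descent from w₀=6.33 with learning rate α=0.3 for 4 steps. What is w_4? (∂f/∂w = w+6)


step 1: grad = 6.33+6 = 12.33; w = 6.33 - 0.3·(12.33) = 2.631
step 2: grad = 2.631+6 = 8.631; w = 2.631 - 0.3·(8.631) = 0.0417
step 3: grad = 0.0417+6 = 6.0417; w = 0.0417 - 0.3·(6.0417) = -1.77081
step 4: grad = -1.77081+6 = 4.22919; w = -1.77081 - 0.3·(4.22919) = -3.039567

-3.039567


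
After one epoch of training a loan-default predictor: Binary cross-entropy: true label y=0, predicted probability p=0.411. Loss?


BCE = -[y·ln(p) + (1-y)·ln(1-p)]
= -0 - 1·ln(1-0.411)
= -ln(0.589) = 0.5293

0.5293


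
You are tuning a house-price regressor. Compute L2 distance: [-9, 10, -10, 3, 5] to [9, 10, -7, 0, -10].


d = √((-9-9)² + (10-10)² + (-10+ 7)² + (3-0)² + (5+ 10)²)
  = √(324 + 0 + 9 + 9 + 225)
  = √567 = 23.8118

23.8118


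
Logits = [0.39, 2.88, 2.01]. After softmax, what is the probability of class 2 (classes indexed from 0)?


Exponentials: e^0.39=1.477, e^2.88=17.8143, e^2.01=7.4633
Sum = 26.7546
Softmax = [0.0552, 0.6658, 0.279]
p[2] = 7.4633/26.7546 = 0.279

0.279


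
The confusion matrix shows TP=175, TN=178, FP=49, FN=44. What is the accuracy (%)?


Accuracy = (TP+TN)/(TP+TN+FP+FN)
= (175+178)/(446)
= 353/446 = 79.15%

79.15%


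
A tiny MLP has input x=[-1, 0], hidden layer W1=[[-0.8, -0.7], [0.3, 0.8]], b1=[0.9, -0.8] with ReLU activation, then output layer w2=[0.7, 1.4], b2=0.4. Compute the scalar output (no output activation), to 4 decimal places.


z1[0] = (-0.8)·(-1) + (-0.7)·(0) + 0.9 = 1.7
z1[1] = (0.3)·(-1) + (0.8)·(0) - 0.8 = -1.1
h = ReLU(z1) = [1.7, 0.0]
output = (0.7)·(1.7) + (1.4)·(0.0) + 0.4 = 1.59

1.59


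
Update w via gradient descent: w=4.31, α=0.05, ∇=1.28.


w_new = w - α·∇
= 4.31 - 0.05·1.28
= 4.31 - 0.064
= 4.246

4.246


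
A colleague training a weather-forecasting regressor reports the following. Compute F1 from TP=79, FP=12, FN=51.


Precision = 79/91 = 0.8681
Recall = 79/130 = 0.6077
F1 = 2·P·R/(P+R) = 2·TP/(2·TP+FP+FN) = 158/(158+12+51) = 158/221 = 0.7149

0.7149


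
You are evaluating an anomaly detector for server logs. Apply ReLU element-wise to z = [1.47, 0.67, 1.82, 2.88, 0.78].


ReLU(1.47) = max(0, 1.47) = 1.47
ReLU(0.67) = max(0, 0.67) = 0.67
ReLU(1.82) = max(0, 1.82) = 1.82
ReLU(2.88) = max(0, 2.88) = 2.88
ReLU(0.78) = max(0, 0.78) = 0.78
result = [1.47, 0.67, 1.82, 2.88, 0.78]

[1.47, 0.67, 1.82, 2.88, 0.78]


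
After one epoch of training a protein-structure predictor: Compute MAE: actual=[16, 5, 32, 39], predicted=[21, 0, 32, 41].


Absolute errors: |16-21|=5, |5-0|=5, |32-32|=0, |39-41|=2
Sum = 12
MAE = 12/4 = 3

3


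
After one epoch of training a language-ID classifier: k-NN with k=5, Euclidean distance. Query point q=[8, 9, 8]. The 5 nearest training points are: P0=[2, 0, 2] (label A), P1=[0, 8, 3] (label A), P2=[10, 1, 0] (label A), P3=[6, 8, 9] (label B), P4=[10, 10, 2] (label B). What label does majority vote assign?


d(q,P0) = 12.3693  (label A)
d(q,P1) = 9.4868  (label A)
d(q,P2) = 11.4891  (label A)
d(q,P3) = 2.4495  (label B)
d(q,P4) = 6.4031  (label B)
Votes: A=3, B=2
Majority → A

A


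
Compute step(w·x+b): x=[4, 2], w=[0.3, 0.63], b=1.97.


z = (4)·(0.3) + (2)·(0.63) + 1.97
  = 4.43
step(z) = 1 (z≥0)

1


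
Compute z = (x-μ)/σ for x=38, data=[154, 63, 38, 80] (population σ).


μ = 83.75, σ = 43.2225
z = (38 - 83.75)/43.2225 = -1.0585

-1.0585


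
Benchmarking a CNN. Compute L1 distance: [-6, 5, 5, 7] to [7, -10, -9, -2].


d = |-6-7| + |5+ 10| + |5+ 9| + |7+ 2|
  = 13 + 15 + 14 + 9
  = 51

51


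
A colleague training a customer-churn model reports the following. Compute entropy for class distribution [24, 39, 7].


Probabilities: [24/70, 39/70, 7/70] ≈ [0.3429, 0.5571, 0.1]
H = -((24/70)·log₂(24/70) + (39/70)·log₂(39/70) + (7/70)·log₂(7/70))
  = 1.3318 bits

1.3318 bits
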